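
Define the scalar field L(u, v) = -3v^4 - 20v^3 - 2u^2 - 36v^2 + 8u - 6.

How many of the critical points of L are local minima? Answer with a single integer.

0

L separates as a function of u plus a function of v, so ∇L=0 decouples.
∂L/∂u = -4(u - 2) = 0 at u ∈ {2}; ∂L/∂v = -12v(v + 2)(v + 3) = 0 at v ∈ {-3, -2, 0}.
The Hessian is diagonal: diag(L_uu, L_vv). Second derivatives: L_uu(2)=-4; L_vv(-3)=-36, L_vv(-2)=24, L_vv(0)=-72.
Local minima occur where both diagonal entries positive: none. Count: 0.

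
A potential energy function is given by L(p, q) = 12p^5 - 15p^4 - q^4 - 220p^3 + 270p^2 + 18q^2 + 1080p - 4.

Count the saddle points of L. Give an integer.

6

L separates as a function of p plus a function of q, so ∇L=0 decouples.
∂L/∂p = 60(p - 3)(p - 2)(p + 1)(p + 3) = 0 at p ∈ {-3, -1, 2, 3}; ∂L/∂q = -4q(q - 3)(q + 3) = 0 at q ∈ {-3, 0, 3}.
The Hessian is diagonal: diag(L_pp, L_qq). Second derivatives: L_pp(-3)=-3600, L_pp(-1)=1440, L_pp(2)=-900, L_pp(3)=1440; L_qq(-3)=-72, L_qq(0)=36, L_qq(3)=-72.
Saddle points occur where the two diagonal entries have opposite signs: (-3, 0), (-1, -3), (-1, 3), (2, 0), (3, -3), (3, 3). Count: 6.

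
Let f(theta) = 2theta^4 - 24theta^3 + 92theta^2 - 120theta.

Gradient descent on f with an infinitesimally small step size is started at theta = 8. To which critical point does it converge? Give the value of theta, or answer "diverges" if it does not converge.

f'(theta) = 8(theta - 5)(theta - 3)(theta - 1), so f'(8) = 840.
Gradient descent moves in the -f' direction, i.e. theta is decreasing.
The nearest critical point in that direction is theta = 5, where f'' = 64 > 0 (a local minimum). The iterate converges there.

5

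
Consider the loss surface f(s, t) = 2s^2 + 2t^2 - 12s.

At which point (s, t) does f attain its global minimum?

f(s,t) separates as P(s) + Q(t), so its minimum is min P + min Q.
P'(s) = 4s - 12 vanishes at s ∈ {3}; Q'(t) = 4t vanishes at t ∈ {0}.
Local minima of P (where P''>0): P(3)=-18. Local minima of Q: Q(0)=0.
So the global minimum of f is P(3) + Q(0) = -18 + 0 = -18, attained at (3, 0).

(3, 0)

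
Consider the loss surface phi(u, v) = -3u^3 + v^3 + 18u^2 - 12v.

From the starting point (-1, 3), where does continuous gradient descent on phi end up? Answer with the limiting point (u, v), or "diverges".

(0, 2)

phi is separable, so gradient descent decouples: u follows -∂phi/∂u, v follows -∂phi/∂v.
∂phi/∂u = -9u(u - 4); at u=-1 this is -45, so u increases.
∂phi/∂v = 3(v - 2)(v + 2); at v=3 this is 15, so v decreases.
u converges to its nearest critical value 0 (a local min of the u-part); v converges to 2. The iterate converges to (0, 2).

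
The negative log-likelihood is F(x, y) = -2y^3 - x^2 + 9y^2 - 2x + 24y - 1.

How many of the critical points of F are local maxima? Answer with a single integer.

1

F separates as a function of x plus a function of y, so ∇F=0 decouples.
∂F/∂x = -2(x + 1) = 0 at x ∈ {-1}; ∂F/∂y = -6(y - 4)(y + 1) = 0 at y ∈ {-1, 4}.
The Hessian is diagonal: diag(F_xx, F_yy). Second derivatives: F_xx(-1)=-2; F_yy(-1)=30, F_yy(4)=-30.
Local maxima occur where both diagonal entries negative: (-1, 4). Count: 1.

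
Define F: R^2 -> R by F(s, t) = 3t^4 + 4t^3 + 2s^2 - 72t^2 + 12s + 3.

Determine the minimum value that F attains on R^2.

F(s,t) separates as P(s) + Q(t) + 3, so its minimum is min P + min Q + 3.
P'(s) = 4s + 12 vanishes at s ∈ {-3}; Q'(t) = 12t(t - 3)(t + 4) vanishes at t ∈ {-4, 0, 3}.
Local minima of P (where P''>0): P(-3)=-18. Local minima of Q: Q(-4)=-640, Q(3)=-297.
So the global minimum of F is P(-3) + Q(-4) + 3 = -18 − 640 + 3 = -655, attained at (-3, -4).

-655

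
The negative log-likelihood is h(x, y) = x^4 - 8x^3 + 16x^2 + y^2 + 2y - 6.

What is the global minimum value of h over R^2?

-7

h(x,y) separates as P(x) + Q(y) − 6, so its minimum is min P + min Q − 6.
P'(x) = 4x(x - 4)(x - 2) vanishes at x ∈ {0, 2, 4}; Q'(y) = 2y + 2 vanishes at y ∈ {-1}.
Local minima of P (where P''>0): P(0)=0, P(4)=0. Local minima of Q: Q(-1)=-1.
So the global minimum of h is P(0) + Q(-1) − 6 = 0 − 1 − 6 = -7, attained at (0, -1).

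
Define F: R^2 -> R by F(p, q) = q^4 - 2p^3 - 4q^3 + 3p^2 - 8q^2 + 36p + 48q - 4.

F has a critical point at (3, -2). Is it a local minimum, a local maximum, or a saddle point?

The mixed partial ∂²F/∂p∂q is 0, so the Hessian at any point is diag(F_pp, F_qq) = diag(6(-2p + 1), 4(3q^2 - 6q - 4)).
At (3, -2): H = diag(-30, 80).
The eigenvalues have opposite signs, so H is indefinite: a saddle point.

saddle point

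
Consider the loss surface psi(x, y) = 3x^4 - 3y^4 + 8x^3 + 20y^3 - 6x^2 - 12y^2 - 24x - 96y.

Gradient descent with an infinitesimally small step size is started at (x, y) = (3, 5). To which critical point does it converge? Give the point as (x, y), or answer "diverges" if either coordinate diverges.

psi is separable, so gradient descent decouples: x follows -∂psi/∂x, y follows -∂psi/∂y.
∂psi/∂x = 12(x - 1)(x + 1)(x + 2); at x=3 this is 480, so x decreases.
∂psi/∂y = -12(y - 4)(y - 2)(y + 1); at y=5 this is -216, so y increases.
The y-coordinate has no critical point in that direction and runs off to infinity.

diverges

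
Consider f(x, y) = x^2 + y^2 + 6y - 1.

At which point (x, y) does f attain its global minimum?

(0, -3)

f(x,y) separates as P(x) + Q(y) − 1, so its minimum is min P + min Q − 1.
P'(x) = 2x vanishes at x ∈ {0}; Q'(y) = 2y + 6 vanishes at y ∈ {-3}.
Local minima of P (where P''>0): P(0)=0. Local minima of Q: Q(-3)=-9.
So the global minimum of f is P(0) + Q(-3) − 1 = 0 − 9 − 1 = -10, attained at (0, -3).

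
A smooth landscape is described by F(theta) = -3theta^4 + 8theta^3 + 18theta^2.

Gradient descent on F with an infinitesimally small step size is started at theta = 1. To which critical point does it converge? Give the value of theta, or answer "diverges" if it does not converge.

0

F'(theta) = -12theta(theta - 3)(theta + 1), so F'(1) = 48.
Gradient descent moves in the -F' direction, i.e. theta is decreasing.
The nearest critical point in that direction is theta = 0, where F'' = 36 > 0 (a local minimum). The iterate converges there.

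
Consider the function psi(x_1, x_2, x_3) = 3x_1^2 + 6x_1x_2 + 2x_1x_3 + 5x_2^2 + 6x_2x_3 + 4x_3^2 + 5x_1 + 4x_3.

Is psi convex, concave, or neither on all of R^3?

psi is quadratic, so its Hessian is the constant matrix H = [[6, 6, 2], [6, 10, 6], [2, 6, 8]].
Leading principal minors: 6, 24, 80.
All positive ⇒ H ≻ 0 ⇒ convex.

convex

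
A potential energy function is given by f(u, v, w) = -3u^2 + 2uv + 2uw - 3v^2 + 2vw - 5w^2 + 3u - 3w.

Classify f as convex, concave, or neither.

concave

f is quadratic, so its Hessian is the constant matrix H = [[-6, 2, 2], [2, -6, 2], [2, 2, -10]].
Leading principal minors: -6, 32, -256.
Signs alternate −, +, − ⇒ H ≺ 0 ⇒ concave.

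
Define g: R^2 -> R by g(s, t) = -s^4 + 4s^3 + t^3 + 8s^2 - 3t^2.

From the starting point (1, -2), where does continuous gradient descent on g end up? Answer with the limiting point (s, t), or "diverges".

g is separable, so gradient descent decouples: s follows -∂g/∂s, t follows -∂g/∂t.
∂g/∂s = -4s(s - 4)(s + 1); at s=1 this is 24, so s decreases.
∂g/∂t = 3t(t - 2); at t=-2 this is 24, so t decreases.
The t-coordinate has no critical point in that direction and runs off to infinity.

diverges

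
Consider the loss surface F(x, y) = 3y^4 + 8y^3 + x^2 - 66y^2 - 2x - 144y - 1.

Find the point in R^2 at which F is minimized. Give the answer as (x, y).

(1, 3)

F(x,y) separates as P(x) + Q(y) − 1, so its minimum is min P + min Q − 1.
P'(x) = 2x - 2 vanishes at x ∈ {1}; Q'(y) = 12(y - 3)(y + 1)(y + 4) vanishes at y ∈ {-4, -1, 3}.
Local minima of P (where P''>0): P(1)=-1. Local minima of Q: Q(-4)=-224, Q(3)=-567.
So the global minimum of F is P(1) + Q(3) − 1 = -1 − 567 − 1 = -569, attained at (1, 3).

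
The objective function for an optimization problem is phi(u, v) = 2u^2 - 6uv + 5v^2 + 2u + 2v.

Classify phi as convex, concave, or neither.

convex

phi is quadratic, so its Hessian is the constant matrix H = [[4, -6], [-6, 10]].
det(H) = 4, tr(H) = 14.
det(H) > 0 and tr(H) > 0, so H is positive definite everywhere: convex.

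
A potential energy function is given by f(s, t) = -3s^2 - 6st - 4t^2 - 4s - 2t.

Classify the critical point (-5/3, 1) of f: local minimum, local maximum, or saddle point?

local maximum

The Hessian of f is constant: H = [[-6, -6], [-6, -8]].
det(H) = (-6)·(-8) − (-6)² = 12.
det(H) > 0 and tr(H) = -14 < 0, so H is negative definite and the point is a local maximum.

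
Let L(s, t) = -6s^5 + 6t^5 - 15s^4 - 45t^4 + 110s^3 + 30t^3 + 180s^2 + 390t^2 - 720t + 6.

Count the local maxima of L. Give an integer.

4

L separates as a function of s plus a function of t, so ∇L=0 decouples.
∂L/∂s = -30s(s - 3)(s + 1)(s + 4) = 0 at s ∈ {-4, -1, 0, 3}; ∂L/∂t = 30(t - 4)(t - 3)(t - 1)(t + 2) = 0 at t ∈ {-2, 1, 3, 4}.
The Hessian is diagonal: diag(L_ss, L_tt). Second derivatives: L_ss(-4)=2520, L_ss(-1)=-360, L_ss(0)=360, L_ss(3)=-2520; L_tt(-2)=-2700, L_tt(1)=540, L_tt(3)=-300, L_tt(4)=540.
Local maxima occur where both diagonal entries negative: (-1, -2), (-1, 3), (3, -2), (3, 3). Count: 4.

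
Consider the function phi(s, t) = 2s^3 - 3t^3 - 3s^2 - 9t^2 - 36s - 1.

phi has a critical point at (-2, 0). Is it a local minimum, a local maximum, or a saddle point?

local maximum

The mixed partial ∂²phi/∂s∂t is 0, so the Hessian at any point is diag(phi_ss, phi_tt) = diag(6(2s - 1), -18(t + 1)).
At (-2, 0): H = diag(-30, -18).
Both eigenvalues are negative, so H is negative definite: a local maximum.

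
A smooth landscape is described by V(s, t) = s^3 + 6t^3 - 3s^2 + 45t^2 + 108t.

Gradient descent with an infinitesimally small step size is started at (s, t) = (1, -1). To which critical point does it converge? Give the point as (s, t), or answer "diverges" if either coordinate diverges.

V is separable, so gradient descent decouples: s follows -∂V/∂s, t follows -∂V/∂t.
∂V/∂s = 3s(s - 2); at s=1 this is -3, so s increases.
∂V/∂t = 18(t + 2)(t + 3); at t=-1 this is 36, so t decreases.
s converges to its nearest critical value 2 (a local min of the s-part); t converges to -2. The iterate converges to (2, -2).

(2, -2)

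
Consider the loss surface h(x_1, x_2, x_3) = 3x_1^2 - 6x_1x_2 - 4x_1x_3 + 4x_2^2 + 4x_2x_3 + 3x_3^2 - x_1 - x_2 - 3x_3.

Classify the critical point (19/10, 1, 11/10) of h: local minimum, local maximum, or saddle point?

The Hessian is constant: H = [[6, -6, -4], [-6, 8, 4], [-4, 4, 6]].
Leading principal minors: Δ₁ = 6, Δ₂ = 12, Δ₃ = 40.
All leading minors are positive, so H is positive definite: a local minimum.

local minimum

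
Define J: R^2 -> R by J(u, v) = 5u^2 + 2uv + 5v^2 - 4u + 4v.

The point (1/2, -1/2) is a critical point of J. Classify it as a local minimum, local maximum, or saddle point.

The Hessian of J is constant: H = [[10, 2], [2, 10]].
det(H) = 10·10 − 2² = 96.
det(H) > 0 and tr(H) = 20 > 0, so H is positive definite and the point is a local minimum.

local minimum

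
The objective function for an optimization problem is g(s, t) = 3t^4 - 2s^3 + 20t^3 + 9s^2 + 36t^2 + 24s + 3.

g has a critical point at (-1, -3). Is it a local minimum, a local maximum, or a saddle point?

The mixed partial ∂²g/∂s∂t is 0, so the Hessian at any point is diag(g_ss, g_tt) = diag(6(-2s + 3), 12(3t^2 + 10t + 6)).
At (-1, -3): H = diag(30, 36).
Both eigenvalues are positive, so H is positive definite: a local minimum.

local minimum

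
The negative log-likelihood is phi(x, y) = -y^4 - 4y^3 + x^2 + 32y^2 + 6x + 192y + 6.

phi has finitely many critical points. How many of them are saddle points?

2

phi separates as a function of x plus a function of y, so ∇phi=0 decouples.
∂phi/∂x = 2(x + 3) = 0 at x ∈ {-3}; ∂phi/∂y = -4(y - 4)(y + 3)(y + 4) = 0 at y ∈ {-4, -3, 4}.
The Hessian is diagonal: diag(phi_xx, phi_yy). Second derivatives: phi_xx(-3)=2; phi_yy(-4)=-32, phi_yy(-3)=28, phi_yy(4)=-224.
Saddle points occur where the two diagonal entries have opposite signs: (-3, -4), (-3, 4). Count: 2.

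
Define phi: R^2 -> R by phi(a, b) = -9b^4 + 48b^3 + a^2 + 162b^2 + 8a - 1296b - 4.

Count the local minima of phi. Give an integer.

1

phi separates as a function of a plus a function of b, so ∇phi=0 decouples.
∂phi/∂a = 2(a + 4) = 0 at a ∈ {-4}; ∂phi/∂b = -36(b - 4)(b - 3)(b + 3) = 0 at b ∈ {-3, 3, 4}.
The Hessian is diagonal: diag(phi_aa, phi_bb). Second derivatives: phi_aa(-4)=2; phi_bb(-3)=-1512, phi_bb(3)=216, phi_bb(4)=-252.
Local minima occur where both diagonal entries positive: (-4, 3). Count: 1.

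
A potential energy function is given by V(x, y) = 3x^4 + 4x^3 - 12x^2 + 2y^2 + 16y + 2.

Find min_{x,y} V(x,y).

-62

V(x,y) separates as P(x) + Q(y) + 2, so its minimum is min P + min Q + 2.
P'(x) = 12x(x - 1)(x + 2) vanishes at x ∈ {-2, 0, 1}; Q'(y) = 4y + 16 vanishes at y ∈ {-4}.
Local minima of P (where P''>0): P(-2)=-32, P(1)=-5. Local minima of Q: Q(-4)=-32.
So the global minimum of V is P(-2) + Q(-4) + 2 = -32 − 32 + 2 = -62, attained at (-2, -4).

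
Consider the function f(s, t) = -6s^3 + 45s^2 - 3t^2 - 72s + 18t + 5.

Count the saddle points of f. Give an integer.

1

f separates as a function of s plus a function of t, so ∇f=0 decouples.
∂f/∂s = -18(s - 4)(s - 1) = 0 at s ∈ {1, 4}; ∂f/∂t = -6(t - 3) = 0 at t ∈ {3}.
The Hessian is diagonal: diag(f_ss, f_tt). Second derivatives: f_ss(1)=54, f_ss(4)=-54; f_tt(3)=-6.
Saddle points occur where the two diagonal entries have opposite signs: (1, 3). Count: 1.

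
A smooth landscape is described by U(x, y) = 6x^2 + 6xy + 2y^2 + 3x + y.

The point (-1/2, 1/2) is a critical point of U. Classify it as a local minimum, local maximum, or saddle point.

local minimum

The Hessian of U is constant: H = [[12, 6], [6, 4]].
det(H) = 12·4 − 6² = 12.
det(H) > 0 and tr(H) = 16 > 0, so H is positive definite and the point is a local minimum.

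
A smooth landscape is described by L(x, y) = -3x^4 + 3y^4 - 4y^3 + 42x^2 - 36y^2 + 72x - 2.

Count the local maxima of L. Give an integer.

L separates as a function of x plus a function of y, so ∇L=0 decouples.
∂L/∂x = -12(x - 3)(x + 1)(x + 2) = 0 at x ∈ {-2, -1, 3}; ∂L/∂y = 12y(y - 3)(y + 2) = 0 at y ∈ {-2, 0, 3}.
The Hessian is diagonal: diag(L_xx, L_yy). Second derivatives: L_xx(-2)=-60, L_xx(-1)=48, L_xx(3)=-240; L_yy(-2)=120, L_yy(0)=-72, L_yy(3)=180.
Local maxima occur where both diagonal entries negative: (-2, 0), (3, 0). Count: 2.

2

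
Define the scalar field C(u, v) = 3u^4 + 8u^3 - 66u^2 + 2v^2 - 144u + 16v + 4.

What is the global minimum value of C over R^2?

-595

C(u,v) separates as P(u) + Q(v) + 4, so its minimum is min P + min Q + 4.
P'(u) = 12(u - 3)(u + 1)(u + 4) vanishes at u ∈ {-4, -1, 3}; Q'(v) = 4v + 16 vanishes at v ∈ {-4}.
Local minima of P (where P''>0): P(-4)=-224, P(3)=-567. Local minima of Q: Q(-4)=-32.
So the global minimum of C is P(3) + Q(-4) + 4 = -567 − 32 + 4 = -595, attained at (3, -4).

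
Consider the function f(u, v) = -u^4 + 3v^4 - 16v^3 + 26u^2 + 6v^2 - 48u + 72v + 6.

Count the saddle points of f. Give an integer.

5

f separates as a function of u plus a function of v, so ∇f=0 decouples.
∂f/∂u = -4(u - 3)(u - 1)(u + 4) = 0 at u ∈ {-4, 1, 3}; ∂f/∂v = 12(v - 3)(v - 2)(v + 1) = 0 at v ∈ {-1, 2, 3}.
The Hessian is diagonal: diag(f_uu, f_vv). Second derivatives: f_uu(-4)=-140, f_uu(1)=40, f_uu(3)=-56; f_vv(-1)=144, f_vv(2)=-36, f_vv(3)=48.
Saddle points occur where the two diagonal entries have opposite signs: (-4, -1), (-4, 3), (1, 2), (3, -1), (3, 3). Count: 5.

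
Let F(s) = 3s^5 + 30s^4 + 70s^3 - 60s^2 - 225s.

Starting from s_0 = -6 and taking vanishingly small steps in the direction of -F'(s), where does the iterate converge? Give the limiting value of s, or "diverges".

F'(s) = 15(s - 1)(s + 1)(s + 3)(s + 5), so F'(-6) = 1575.
Gradient descent moves in the -F' direction, i.e. s is decreasing.
There is no critical point below s=-6, and F' keeps the same sign, so the iterate runs off to −∞.

diverges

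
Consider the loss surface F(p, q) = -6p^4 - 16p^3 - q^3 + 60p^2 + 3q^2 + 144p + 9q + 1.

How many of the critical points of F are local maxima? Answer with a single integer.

2

F separates as a function of p plus a function of q, so ∇F=0 decouples.
∂F/∂p = -24(p - 2)(p + 1)(p + 3) = 0 at p ∈ {-3, -1, 2}; ∂F/∂q = -3(q - 3)(q + 1) = 0 at q ∈ {-1, 3}.
The Hessian is diagonal: diag(F_pp, F_qq). Second derivatives: F_pp(-3)=-240, F_pp(-1)=144, F_pp(2)=-360; F_qq(-1)=12, F_qq(3)=-12.
Local maxima occur where both diagonal entries negative: (-3, 3), (2, 3). Count: 2.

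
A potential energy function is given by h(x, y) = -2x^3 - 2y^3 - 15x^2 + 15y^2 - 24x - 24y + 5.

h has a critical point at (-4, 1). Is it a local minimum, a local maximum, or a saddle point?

The mixed partial ∂²h/∂x∂y is 0, so the Hessian at any point is diag(h_xx, h_yy) = diag(-6(2x + 5), 6(-2y + 5)).
At (-4, 1): H = diag(18, 18).
Both eigenvalues are positive, so H is positive definite: a local minimum.

local minimum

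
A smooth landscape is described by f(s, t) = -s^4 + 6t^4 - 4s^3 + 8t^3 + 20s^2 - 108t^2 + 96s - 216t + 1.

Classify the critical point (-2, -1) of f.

The mixed partial ∂²f/∂s∂t is 0, so the Hessian at any point is diag(f_ss, f_tt) = diag(4(-3s^2 - 6s + 10), 24(3t^2 + 2t - 9)).
At (-2, -1): H = diag(40, -192).
The eigenvalues have opposite signs, so H is indefinite: a saddle point.

saddle point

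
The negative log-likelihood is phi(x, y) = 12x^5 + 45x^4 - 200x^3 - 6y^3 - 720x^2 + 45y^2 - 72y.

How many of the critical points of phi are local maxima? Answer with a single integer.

phi separates as a function of x plus a function of y, so ∇phi=0 decouples.
∂phi/∂x = 60x(x - 3)(x + 2)(x + 4) = 0 at x ∈ {-4, -2, 0, 3}; ∂phi/∂y = -18(y - 4)(y - 1) = 0 at y ∈ {1, 4}.
The Hessian is diagonal: diag(phi_xx, phi_yy). Second derivatives: phi_xx(-4)=-3360, phi_xx(-2)=1200, phi_xx(0)=-1440, phi_xx(3)=6300; phi_yy(1)=54, phi_yy(4)=-54.
Local maxima occur where both diagonal entries negative: (-4, 4), (0, 4). Count: 2.

2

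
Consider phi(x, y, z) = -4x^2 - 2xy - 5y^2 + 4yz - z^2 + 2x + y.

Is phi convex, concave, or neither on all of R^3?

concave

phi is quadratic, so its Hessian is the constant matrix H = [[-8, -2, 0], [-2, -10, 4], [0, 4, -2]].
Leading principal minors: -8, 76, -24.
Signs alternate −, +, − ⇒ H ≺ 0 ⇒ concave.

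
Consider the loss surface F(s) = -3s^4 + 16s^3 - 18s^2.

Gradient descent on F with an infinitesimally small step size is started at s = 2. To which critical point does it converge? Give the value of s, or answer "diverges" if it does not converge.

F'(s) = -12s(s - 3)(s - 1), so F'(2) = 24.
Gradient descent moves in the -F' direction, i.e. s is decreasing.
The nearest critical point in that direction is s = 1, where F'' = 24 > 0 (a local minimum). The iterate converges there.

1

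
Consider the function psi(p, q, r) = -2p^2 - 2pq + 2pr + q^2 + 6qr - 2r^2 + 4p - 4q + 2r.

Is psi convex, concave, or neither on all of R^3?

neither

psi is quadratic, so its Hessian is the constant matrix H = [[-4, -2, 2], [-2, 2, 6], [2, 6, -4]].
Leading principal minors: -4, -12, 136.
Neither pattern holds ⇒ H is indefinite ⇒ neither convex nor concave.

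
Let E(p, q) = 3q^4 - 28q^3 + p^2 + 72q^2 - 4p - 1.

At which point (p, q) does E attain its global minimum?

(2, 0)

E(p,q) separates as A(p) + B(q) − 1, so its minimum is min A + min B − 1.
A'(p) = 2p - 4 vanishes at p ∈ {2}; B'(q) = 12q(q - 4)(q - 3) vanishes at q ∈ {0, 3, 4}.
Local minima of A (where A''>0): A(2)=-4. Local minima of B: B(0)=0, B(4)=128.
So the global minimum of E is A(2) + B(0) − 1 = -4 + 0 − 1 = -5, attained at (2, 0).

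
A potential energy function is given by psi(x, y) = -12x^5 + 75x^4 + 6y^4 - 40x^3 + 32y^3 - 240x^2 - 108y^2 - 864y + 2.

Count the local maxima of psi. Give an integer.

2

psi separates as a function of x plus a function of y, so ∇psi=0 decouples.
∂psi/∂x = -60x(x - 4)(x - 2)(x + 1) = 0 at x ∈ {-1, 0, 2, 4}; ∂psi/∂y = 24(y - 3)(y + 3)(y + 4) = 0 at y ∈ {-4, -3, 3}.
The Hessian is diagonal: diag(psi_xx, psi_yy). Second derivatives: psi_xx(-1)=900, psi_xx(0)=-480, psi_xx(2)=720, psi_xx(4)=-2400; psi_yy(-4)=168, psi_yy(-3)=-144, psi_yy(3)=1008.
Local maxima occur where both diagonal entries negative: (0, -3), (4, -3). Count: 2.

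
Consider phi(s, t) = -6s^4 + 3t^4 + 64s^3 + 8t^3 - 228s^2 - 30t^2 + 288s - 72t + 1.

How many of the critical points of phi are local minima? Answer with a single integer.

phi separates as a function of s plus a function of t, so ∇phi=0 decouples.
∂phi/∂s = -24(s - 4)(s - 3)(s - 1) = 0 at s ∈ {1, 3, 4}; ∂phi/∂t = 12(t - 2)(t + 1)(t + 3) = 0 at t ∈ {-3, -1, 2}.
The Hessian is diagonal: diag(phi_ss, phi_tt). Second derivatives: phi_ss(1)=-144, phi_ss(3)=48, phi_ss(4)=-72; phi_tt(-3)=120, phi_tt(-1)=-72, phi_tt(2)=180.
Local minima occur where both diagonal entries positive: (3, -3), (3, 2). Count: 2.

2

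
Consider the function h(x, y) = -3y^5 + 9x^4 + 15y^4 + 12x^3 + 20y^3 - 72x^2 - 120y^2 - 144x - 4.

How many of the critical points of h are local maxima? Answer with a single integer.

h separates as a function of x plus a function of y, so ∇h=0 decouples.
∂h/∂x = 36(x - 2)(x + 1)(x + 2) = 0 at x ∈ {-2, -1, 2}; ∂h/∂y = -15y(y - 4)(y - 2)(y + 2) = 0 at y ∈ {-2, 0, 2, 4}.
The Hessian is diagonal: diag(h_xx, h_yy). Second derivatives: h_xx(-2)=144, h_xx(-1)=-108, h_xx(2)=432; h_yy(-2)=720, h_yy(0)=-240, h_yy(2)=240, h_yy(4)=-720.
Local maxima occur where both diagonal entries negative: (-1, 0), (-1, 4). Count: 2.

2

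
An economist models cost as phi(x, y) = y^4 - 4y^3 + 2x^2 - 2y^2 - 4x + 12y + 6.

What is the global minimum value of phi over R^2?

phi(x,y) separates as P(x) + Q(y) + 6, so its minimum is min P + min Q + 6.
P'(x) = 4x - 4 vanishes at x ∈ {1}; Q'(y) = 4(y - 3)(y - 1)(y + 1) vanishes at y ∈ {-1, 1, 3}.
Local minima of P (where P''>0): P(1)=-2. Local minima of Q: Q(-1)=-9, Q(3)=-9.
So the global minimum of phi is P(1) + Q(-1) + 6 = -2 − 9 + 6 = -5, attained at (1, -1).

-5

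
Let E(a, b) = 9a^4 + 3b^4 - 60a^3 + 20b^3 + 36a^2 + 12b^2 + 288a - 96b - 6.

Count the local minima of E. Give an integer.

E separates as a function of a plus a function of b, so ∇E=0 decouples.
∂E/∂a = 36(a - 4)(a - 2)(a + 1) = 0 at a ∈ {-1, 2, 4}; ∂E/∂b = 12(b - 1)(b + 2)(b + 4) = 0 at b ∈ {-4, -2, 1}.
The Hessian is diagonal: diag(E_aa, E_bb). Second derivatives: E_aa(-1)=540, E_aa(2)=-216, E_aa(4)=360; E_bb(-4)=120, E_bb(-2)=-72, E_bb(1)=180.
Local minima occur where both diagonal entries positive: (-1, -4), (-1, 1), (4, -4), (4, 1). Count: 4.

4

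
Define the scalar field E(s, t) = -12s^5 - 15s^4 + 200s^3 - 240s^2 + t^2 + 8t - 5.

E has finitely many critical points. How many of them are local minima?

E separates as a function of s plus a function of t, so ∇E=0 decouples.
∂E/∂s = -60s(s - 2)(s - 1)(s + 4) = 0 at s ∈ {-4, 0, 1, 2}; ∂E/∂t = 2(t + 4) = 0 at t ∈ {-4}.
The Hessian is diagonal: diag(E_ss, E_tt). Second derivatives: E_ss(-4)=7200, E_ss(0)=-480, E_ss(1)=300, E_ss(2)=-720; E_tt(-4)=2.
Local minima occur where both diagonal entries positive: (-4, -4), (1, -4). Count: 2.

2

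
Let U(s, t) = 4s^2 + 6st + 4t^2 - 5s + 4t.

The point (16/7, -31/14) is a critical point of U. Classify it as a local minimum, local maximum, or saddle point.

The Hessian of U is constant: H = [[8, 6], [6, 8]].
det(H) = 8·8 − 6² = 28.
det(H) > 0 and tr(H) = 16 > 0, so H is positive definite and the point is a local minimum.

local minimum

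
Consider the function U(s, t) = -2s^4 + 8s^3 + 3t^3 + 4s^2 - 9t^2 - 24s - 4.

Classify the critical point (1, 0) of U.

The mixed partial ∂²U/∂s∂t is 0, so the Hessian at any point is diag(U_ss, U_tt) = diag(8(-3s^2 + 6s + 1), 18(t - 1)).
At (1, 0): H = diag(32, -18).
The eigenvalues have opposite signs, so H is indefinite: a saddle point.

saddle point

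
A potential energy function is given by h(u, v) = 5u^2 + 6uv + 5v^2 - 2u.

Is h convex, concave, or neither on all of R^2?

convex

h is quadratic, so its Hessian is the constant matrix H = [[10, 6], [6, 10]].
det(H) = 64, tr(H) = 20.
det(H) > 0 and tr(H) > 0, so H is positive definite everywhere: convex.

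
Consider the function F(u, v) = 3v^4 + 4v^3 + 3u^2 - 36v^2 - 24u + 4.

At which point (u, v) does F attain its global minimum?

(4, -3)

F(u,v) separates as P(u) + Q(v) + 4, so its minimum is min P + min Q + 4.
P'(u) = 6u - 24 vanishes at u ∈ {4}; Q'(v) = 12v(v - 2)(v + 3) vanishes at v ∈ {-3, 0, 2}.
Local minima of P (where P''>0): P(4)=-48. Local minima of Q: Q(-3)=-189, Q(2)=-64.
So the global minimum of F is P(4) + Q(-3) + 4 = -48 − 189 + 4 = -233, attained at (4, -3).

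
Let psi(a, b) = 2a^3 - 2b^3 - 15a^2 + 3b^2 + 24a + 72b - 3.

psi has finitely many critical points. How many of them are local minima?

1

psi separates as a function of a plus a function of b, so ∇psi=0 decouples.
∂psi/∂a = 6(a - 4)(a - 1) = 0 at a ∈ {1, 4}; ∂psi/∂b = -6(b - 4)(b + 3) = 0 at b ∈ {-3, 4}.
The Hessian is diagonal: diag(psi_aa, psi_bb). Second derivatives: psi_aa(1)=-18, psi_aa(4)=18; psi_bb(-3)=42, psi_bb(4)=-42.
Local minima occur where both diagonal entries positive: (4, -3). Count: 1.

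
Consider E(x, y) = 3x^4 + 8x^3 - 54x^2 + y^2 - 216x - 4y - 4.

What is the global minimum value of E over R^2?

-683

E(x,y) separates as P(x) + Q(y) − 4, so its minimum is min P + min Q − 4.
P'(x) = 12(x - 3)(x + 2)(x + 3) vanishes at x ∈ {-3, -2, 3}; Q'(y) = 2y - 4 vanishes at y ∈ {2}.
Local minima of P (where P''>0): P(-3)=189, P(3)=-675. Local minima of Q: Q(2)=-4.
So the global minimum of E is P(3) + Q(2) − 4 = -675 − 4 − 4 = -683, attained at (3, 2).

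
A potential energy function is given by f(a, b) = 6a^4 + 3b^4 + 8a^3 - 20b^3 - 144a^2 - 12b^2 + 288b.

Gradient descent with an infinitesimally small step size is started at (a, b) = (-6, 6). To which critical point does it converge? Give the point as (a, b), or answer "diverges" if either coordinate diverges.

f is separable, so gradient descent decouples: a follows -∂f/∂a, b follows -∂f/∂b.
∂f/∂a = 24a(a - 3)(a + 4); at a=-6 this is -2592, so a increases.
∂f/∂b = 12(b - 4)(b - 3)(b + 2); at b=6 this is 576, so b decreases.
a converges to its nearest critical value -4 (a local min of the a-part); b converges to 4. The iterate converges to (-4, 4).

(-4, 4)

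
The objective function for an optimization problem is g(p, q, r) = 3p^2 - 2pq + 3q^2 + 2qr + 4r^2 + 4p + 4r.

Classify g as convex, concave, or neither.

g is quadratic, so its Hessian is the constant matrix H = [[6, -2, 0], [-2, 6, 2], [0, 2, 8]].
Leading principal minors: 6, 32, 232.
All positive ⇒ H ≻ 0 ⇒ convex.

convex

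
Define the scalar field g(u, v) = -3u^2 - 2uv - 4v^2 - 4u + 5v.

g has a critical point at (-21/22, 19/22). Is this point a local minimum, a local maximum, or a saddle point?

The Hessian of g is constant: H = [[-6, -2], [-2, -8]].
det(H) = (-6)·(-8) − (-2)² = 44.
det(H) > 0 and tr(H) = -14 < 0, so H is negative definite and the point is a local maximum.

local maximum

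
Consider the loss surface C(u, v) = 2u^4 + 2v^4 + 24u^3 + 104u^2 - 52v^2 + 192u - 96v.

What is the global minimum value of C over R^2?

-832

C(u,v) separates as P(u) + Q(v), so its minimum is min P + min Q.
P'(u) = 8(u + 2)(u + 3)(u + 4) vanishes at u ∈ {-4, -3, -2}; Q'(v) = 8(v - 4)(v + 1)(v + 3) vanishes at v ∈ {-3, -1, 4}.
Local minima of P (where P''>0): P(-4)=-128, P(-2)=-128. Local minima of Q: Q(-3)=-18, Q(4)=-704.
So the global minimum of C is P(-4) + Q(4) = -128 − 704 = -832, attained at (-4, 4).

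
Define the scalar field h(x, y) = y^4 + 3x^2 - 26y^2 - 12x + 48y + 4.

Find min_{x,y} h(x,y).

h(x,y) separates as P(x) + Q(y) + 4, so its minimum is min P + min Q + 4.
P'(x) = 6x - 12 vanishes at x ∈ {2}; Q'(y) = 4(y - 3)(y - 1)(y + 4) vanishes at y ∈ {-4, 1, 3}.
Local minima of P (where P''>0): P(2)=-12. Local minima of Q: Q(-4)=-352, Q(3)=-9.
So the global minimum of h is P(2) + Q(-4) + 4 = -12 − 352 + 4 = -360, attained at (2, -4).

-360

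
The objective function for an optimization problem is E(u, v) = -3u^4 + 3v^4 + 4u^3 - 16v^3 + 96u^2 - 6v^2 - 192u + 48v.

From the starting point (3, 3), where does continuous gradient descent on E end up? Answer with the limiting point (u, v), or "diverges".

(1, 4)

E is separable, so gradient descent decouples: u follows -∂E/∂u, v follows -∂E/∂v.
∂E/∂u = -12(u - 4)(u - 1)(u + 4); at u=3 this is 168, so u decreases.
∂E/∂v = 12(v - 4)(v - 1)(v + 1); at v=3 this is -96, so v increases.
u converges to its nearest critical value 1 (a local min of the u-part); v converges to 4. The iterate converges to (1, 4).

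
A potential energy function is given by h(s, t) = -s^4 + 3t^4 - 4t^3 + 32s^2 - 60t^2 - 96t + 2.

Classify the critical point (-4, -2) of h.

saddle point

The mixed partial ∂²h/∂s∂t is 0, so the Hessian at any point is diag(h_ss, h_tt) = diag(4(-3s^2 + 16), 12(3t^2 - 2t - 10)).
At (-4, -2): H = diag(-128, 72).
The eigenvalues have opposite signs, so H is indefinite: a saddle point.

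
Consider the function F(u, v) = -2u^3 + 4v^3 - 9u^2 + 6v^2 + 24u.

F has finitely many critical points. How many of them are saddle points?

F separates as a function of u plus a function of v, so ∇F=0 decouples.
∂F/∂u = -6(u - 1)(u + 4) = 0 at u ∈ {-4, 1}; ∂F/∂v = 12v(v + 1) = 0 at v ∈ {-1, 0}.
The Hessian is diagonal: diag(F_uu, F_vv). Second derivatives: F_uu(-4)=30, F_uu(1)=-30; F_vv(-1)=-12, F_vv(0)=12.
Saddle points occur where the two diagonal entries have opposite signs: (-4, -1), (1, 0). Count: 2.

2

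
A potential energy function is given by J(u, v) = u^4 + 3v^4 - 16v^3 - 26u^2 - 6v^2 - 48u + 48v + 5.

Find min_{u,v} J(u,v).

-507

J(u,v) separates as P(u) + Q(v) + 5, so its minimum is min P + min Q + 5.
P'(u) = 4(u - 4)(u + 1)(u + 3) vanishes at u ∈ {-3, -1, 4}; Q'(v) = 12(v - 4)(v - 1)(v + 1) vanishes at v ∈ {-1, 1, 4}.
Local minima of P (where P''>0): P(-3)=-9, P(4)=-352. Local minima of Q: Q(-1)=-35, Q(4)=-160.
So the global minimum of J is P(4) + Q(4) + 5 = -352 − 160 + 5 = -507, attained at (4, 4).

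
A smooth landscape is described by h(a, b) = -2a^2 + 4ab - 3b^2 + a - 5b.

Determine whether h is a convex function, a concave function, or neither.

h is quadratic, so its Hessian is the constant matrix H = [[-4, 4], [4, -6]].
det(H) = 8, tr(H) = -10.
det(H) > 0 and tr(H) < 0, so H is negative definite everywhere: concave.

concave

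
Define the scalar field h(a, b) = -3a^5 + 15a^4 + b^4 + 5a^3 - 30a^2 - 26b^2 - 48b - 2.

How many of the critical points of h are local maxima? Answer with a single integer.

h separates as a function of a plus a function of b, so ∇h=0 decouples.
∂h/∂a = -15a(a - 4)(a - 1)(a + 1) = 0 at a ∈ {-1, 0, 1, 4}; ∂h/∂b = 4(b - 4)(b + 1)(b + 3) = 0 at b ∈ {-3, -1, 4}.
The Hessian is diagonal: diag(h_aa, h_bb). Second derivatives: h_aa(-1)=150, h_aa(0)=-60, h_aa(1)=90, h_aa(4)=-900; h_bb(-3)=56, h_bb(-1)=-40, h_bb(4)=140.
Local maxima occur where both diagonal entries negative: (0, -1), (4, -1). Count: 2.

2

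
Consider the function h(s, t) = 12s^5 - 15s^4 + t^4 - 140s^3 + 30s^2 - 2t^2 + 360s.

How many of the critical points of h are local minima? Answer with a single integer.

4

h separates as a function of s plus a function of t, so ∇h=0 decouples.
∂h/∂s = 60(s - 3)(s - 1)(s + 1)(s + 2) = 0 at s ∈ {-2, -1, 1, 3}; ∂h/∂t = 4t(t - 1)(t + 1) = 0 at t ∈ {-1, 0, 1}.
The Hessian is diagonal: diag(h_ss, h_tt). Second derivatives: h_ss(-2)=-900, h_ss(-1)=480, h_ss(1)=-720, h_ss(3)=2400; h_tt(-1)=8, h_tt(0)=-4, h_tt(1)=8.
Local minima occur where both diagonal entries positive: (-1, -1), (-1, 1), (3, -1), (3, 1). Count: 4.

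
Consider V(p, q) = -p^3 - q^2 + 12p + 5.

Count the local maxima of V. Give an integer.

1

V separates as a function of p plus a function of q, so ∇V=0 decouples.
∂V/∂p = -3(p - 2)(p + 2) = 0 at p ∈ {-2, 2}; ∂V/∂q = -2q = 0 at q ∈ {0}.
The Hessian is diagonal: diag(V_pp, V_qq). Second derivatives: V_pp(-2)=12, V_pp(2)=-12; V_qq(0)=-2.
Local maxima occur where both diagonal entries negative: (2, 0). Count: 1.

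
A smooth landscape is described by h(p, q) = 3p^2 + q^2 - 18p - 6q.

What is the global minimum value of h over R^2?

h(p,q) separates as A(p) + B(q), so its minimum is min A + min B.
A'(p) = 6p - 18 vanishes at p ∈ {3}; B'(q) = 2q - 6 vanishes at q ∈ {3}.
Local minima of A (where A''>0): A(3)=-27. Local minima of B: B(3)=-9.
So the global minimum of h is A(3) + B(3) = -27 − 9 = -36, attained at (3, 3).

-36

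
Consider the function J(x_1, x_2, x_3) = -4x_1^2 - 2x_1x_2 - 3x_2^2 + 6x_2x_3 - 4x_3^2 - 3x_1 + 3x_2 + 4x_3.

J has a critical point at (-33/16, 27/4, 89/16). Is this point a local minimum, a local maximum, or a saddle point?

local maximum

The Hessian is constant: H = [[-8, -2, 0], [-2, -6, 6], [0, 6, -8]].
Leading principal minors: Δ₁ = -8, Δ₂ = 44, Δ₃ = -64.
The minors alternate sign starting negative (−, +, −), so H is negative definite: a local maximum.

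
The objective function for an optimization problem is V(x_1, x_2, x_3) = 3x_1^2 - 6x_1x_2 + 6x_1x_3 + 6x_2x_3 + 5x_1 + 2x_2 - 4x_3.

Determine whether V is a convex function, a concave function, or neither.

V is quadratic, so its Hessian is the constant matrix H = [[6, -6, 6], [-6, 0, 6], [6, 6, 0]].
Leading principal minors: 6, -36, -648.
Neither pattern holds ⇒ H is indefinite ⇒ neither convex nor concave.

neither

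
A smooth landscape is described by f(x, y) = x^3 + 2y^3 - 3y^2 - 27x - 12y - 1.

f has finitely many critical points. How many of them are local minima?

1

f separates as a function of x plus a function of y, so ∇f=0 decouples.
∂f/∂x = 3(x - 3)(x + 3) = 0 at x ∈ {-3, 3}; ∂f/∂y = 6(y - 2)(y + 1) = 0 at y ∈ {-1, 2}.
The Hessian is diagonal: diag(f_xx, f_yy). Second derivatives: f_xx(-3)=-18, f_xx(3)=18; f_yy(-1)=-18, f_yy(2)=18.
Local minima occur where both diagonal entries positive: (3, 2). Count: 1.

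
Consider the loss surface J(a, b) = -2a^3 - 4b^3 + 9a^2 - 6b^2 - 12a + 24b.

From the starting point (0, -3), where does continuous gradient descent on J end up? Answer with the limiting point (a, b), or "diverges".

(1, -2)

J is separable, so gradient descent decouples: a follows -∂J/∂a, b follows -∂J/∂b.
∂J/∂a = -6(a - 2)(a - 1); at a=0 this is -12, so a increases.
∂J/∂b = -12(b - 1)(b + 2); at b=-3 this is -48, so b increases.
a converges to its nearest critical value 1 (a local min of the a-part); b converges to -2. The iterate converges to (1, -2).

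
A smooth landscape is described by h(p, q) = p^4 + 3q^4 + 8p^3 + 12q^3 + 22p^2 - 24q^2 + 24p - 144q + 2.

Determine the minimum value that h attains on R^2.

-247

h(p,q) separates as A(p) + B(q) + 2, so its minimum is min A + min B + 2.
A'(p) = 4(p + 1)(p + 2)(p + 3) vanishes at p ∈ {-3, -2, -1}; B'(q) = 12(q - 2)(q + 2)(q + 3) vanishes at q ∈ {-3, -2, 2}.
Local minima of A (where A''>0): A(-3)=-9, A(-1)=-9. Local minima of B: B(-3)=135, B(2)=-240.
So the global minimum of h is A(-3) + B(2) + 2 = -9 − 240 + 2 = -247, attained at (-3, 2).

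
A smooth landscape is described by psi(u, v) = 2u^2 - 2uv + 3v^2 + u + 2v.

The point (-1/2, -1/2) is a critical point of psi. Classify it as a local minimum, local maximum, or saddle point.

The Hessian of psi is constant: H = [[4, -2], [-2, 6]].
det(H) = 4·6 − (-2)² = 20.
det(H) > 0 and tr(H) = 10 > 0, so H is positive definite and the point is a local minimum.

local minimum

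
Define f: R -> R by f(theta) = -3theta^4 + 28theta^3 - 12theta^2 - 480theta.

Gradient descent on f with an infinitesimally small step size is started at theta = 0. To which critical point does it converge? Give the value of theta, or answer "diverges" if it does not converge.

4

f'(theta) = -12(theta - 5)(theta - 4)(theta + 2), so f'(0) = -480.
Gradient descent moves in the -f' direction, i.e. theta is increasing.
The nearest critical point in that direction is theta = 4, where f'' = 72 > 0 (a local minimum). The iterate converges there.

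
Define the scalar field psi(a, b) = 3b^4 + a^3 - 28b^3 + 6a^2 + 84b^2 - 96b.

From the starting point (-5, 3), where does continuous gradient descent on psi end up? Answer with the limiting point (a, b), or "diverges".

diverges

psi is separable, so gradient descent decouples: a follows -∂psi/∂a, b follows -∂psi/∂b.
∂psi/∂a = 3a(a + 4); at a=-5 this is 15, so a decreases.
∂psi/∂b = 12(b - 4)(b - 2)(b - 1); at b=3 this is -24, so b increases.
The a-coordinate has no critical point in that direction and runs off to infinity.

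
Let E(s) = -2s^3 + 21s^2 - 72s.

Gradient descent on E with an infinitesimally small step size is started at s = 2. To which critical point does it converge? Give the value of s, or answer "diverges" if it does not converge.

E'(s) = -6(s - 4)(s - 3), so E'(2) = -12.
Gradient descent moves in the -E' direction, i.e. s is increasing.
The nearest critical point in that direction is s = 3, where E'' = 6 > 0 (a local minimum). The iterate converges there.

3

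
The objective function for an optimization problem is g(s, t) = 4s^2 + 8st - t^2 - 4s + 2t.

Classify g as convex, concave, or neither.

neither

g is quadratic, so its Hessian is the constant matrix H = [[8, 8], [8, -2]].
det(H) = -80, tr(H) = 6.
det(H) < 0, so H is indefinite: neither convex nor concave.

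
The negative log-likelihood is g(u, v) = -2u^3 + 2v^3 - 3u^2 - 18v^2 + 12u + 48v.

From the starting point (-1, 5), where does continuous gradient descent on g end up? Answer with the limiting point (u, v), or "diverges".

g is separable, so gradient descent decouples: u follows -∂g/∂u, v follows -∂g/∂v.
∂g/∂u = -6(u - 1)(u + 2); at u=-1 this is 12, so u decreases.
∂g/∂v = 6(v - 4)(v - 2); at v=5 this is 18, so v decreases.
u converges to its nearest critical value -2 (a local min of the u-part); v converges to 4. The iterate converges to (-2, 4).

(-2, 4)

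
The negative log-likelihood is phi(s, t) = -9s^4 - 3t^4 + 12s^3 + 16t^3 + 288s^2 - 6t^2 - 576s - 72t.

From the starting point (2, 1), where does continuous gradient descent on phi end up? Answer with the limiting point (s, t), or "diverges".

(1, 2)

phi is separable, so gradient descent decouples: s follows -∂phi/∂s, t follows -∂phi/∂t.
∂phi/∂s = -36(s - 4)(s - 1)(s + 4); at s=2 this is 432, so s decreases.
∂phi/∂t = -12(t - 3)(t - 2)(t + 1); at t=1 this is -48, so t increases.
s converges to its nearest critical value 1 (a local min of the s-part); t converges to 2. The iterate converges to (1, 2).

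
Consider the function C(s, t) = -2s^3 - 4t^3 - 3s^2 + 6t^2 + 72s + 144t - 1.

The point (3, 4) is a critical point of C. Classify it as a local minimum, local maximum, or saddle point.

local maximum

The mixed partial ∂²C/∂s∂t is 0, so the Hessian at any point is diag(C_ss, C_tt) = diag(-6(2s + 1), 12(-2t + 1)).
At (3, 4): H = diag(-42, -84).
Both eigenvalues are negative, so H is negative definite: a local maximum.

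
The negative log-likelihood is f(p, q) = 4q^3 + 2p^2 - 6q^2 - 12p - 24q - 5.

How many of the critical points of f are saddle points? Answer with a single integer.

1

f separates as a function of p plus a function of q, so ∇f=0 decouples.
∂f/∂p = 4(p - 3) = 0 at p ∈ {3}; ∂f/∂q = 12(q - 2)(q + 1) = 0 at q ∈ {-1, 2}.
The Hessian is diagonal: diag(f_pp, f_qq). Second derivatives: f_pp(3)=4; f_qq(-1)=-36, f_qq(2)=36.
Saddle points occur where the two diagonal entries have opposite signs: (3, -1). Count: 1.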